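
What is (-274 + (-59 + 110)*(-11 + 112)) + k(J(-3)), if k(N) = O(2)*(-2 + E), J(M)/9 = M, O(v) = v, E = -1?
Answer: 4871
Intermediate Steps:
J(M) = 9*M
k(N) = -6 (k(N) = 2*(-2 - 1) = 2*(-3) = -6)
(-274 + (-59 + 110)*(-11 + 112)) + k(J(-3)) = (-274 + (-59 + 110)*(-11 + 112)) - 6 = (-274 + 51*101) - 6 = (-274 + 5151) - 6 = 4877 - 6 = 4871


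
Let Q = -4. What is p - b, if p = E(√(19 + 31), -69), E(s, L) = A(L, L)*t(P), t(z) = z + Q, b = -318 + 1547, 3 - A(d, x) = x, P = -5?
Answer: -1877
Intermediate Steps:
A(d, x) = 3 - x
b = 1229
t(z) = -4 + z (t(z) = z - 4 = -4 + z)
E(s, L) = -27 + 9*L (E(s, L) = (3 - L)*(-4 - 5) = (3 - L)*(-9) = -27 + 9*L)
p = -648 (p = -27 + 9*(-69) = -27 - 621 = -648)
p - b = -648 - 1*1229 = -648 - 1229 = -1877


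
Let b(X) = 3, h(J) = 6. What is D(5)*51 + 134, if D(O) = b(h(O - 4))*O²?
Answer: 3959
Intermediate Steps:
D(O) = 3*O²
D(5)*51 + 134 = (3*5²)*51 + 134 = (3*25)*51 + 134 = 75*51 + 134 = 3825 + 134 = 3959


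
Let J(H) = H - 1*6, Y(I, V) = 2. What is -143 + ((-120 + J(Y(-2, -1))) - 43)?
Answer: -310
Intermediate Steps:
J(H) = -6 + H (J(H) = H - 6 = -6 + H)
-143 + ((-120 + J(Y(-2, -1))) - 43) = -143 + ((-120 + (-6 + 2)) - 43) = -143 + ((-120 - 4) - 43) = -143 + (-124 - 43) = -143 - 167 = -310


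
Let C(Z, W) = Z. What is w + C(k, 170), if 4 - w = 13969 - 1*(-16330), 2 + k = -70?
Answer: -30367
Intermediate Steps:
k = -72 (k = -2 - 70 = -72)
w = -30295 (w = 4 - (13969 - 1*(-16330)) = 4 - (13969 + 16330) = 4 - 1*30299 = 4 - 30299 = -30295)
w + C(k, 170) = -30295 - 72 = -30367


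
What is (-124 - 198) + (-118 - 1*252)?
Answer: -692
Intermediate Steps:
(-124 - 198) + (-118 - 1*252) = -322 + (-118 - 252) = -322 - 370 = -692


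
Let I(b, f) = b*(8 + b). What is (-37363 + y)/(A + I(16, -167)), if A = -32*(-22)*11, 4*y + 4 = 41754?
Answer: -53851/16256 ≈ -3.3127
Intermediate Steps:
y = 20875/2 (y = -1 + (¼)*41754 = -1 + 20877/2 = 20875/2 ≈ 10438.)
A = 7744 (A = 704*11 = 7744)
(-37363 + y)/(A + I(16, -167)) = (-37363 + 20875/2)/(7744 + 16*(8 + 16)) = -53851/(2*(7744 + 16*24)) = -53851/(2*(7744 + 384)) = -53851/2/8128 = -53851/2*1/8128 = -53851/16256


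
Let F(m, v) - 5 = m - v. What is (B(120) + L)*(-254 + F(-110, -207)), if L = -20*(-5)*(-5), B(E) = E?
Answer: 57760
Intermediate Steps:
F(m, v) = 5 + m - v (F(m, v) = 5 + (m - v) = 5 + m - v)
L = -500 (L = 100*(-5) = -500)
(B(120) + L)*(-254 + F(-110, -207)) = (120 - 500)*(-254 + (5 - 110 - 1*(-207))) = -380*(-254 + (5 - 110 + 207)) = -380*(-254 + 102) = -380*(-152) = 57760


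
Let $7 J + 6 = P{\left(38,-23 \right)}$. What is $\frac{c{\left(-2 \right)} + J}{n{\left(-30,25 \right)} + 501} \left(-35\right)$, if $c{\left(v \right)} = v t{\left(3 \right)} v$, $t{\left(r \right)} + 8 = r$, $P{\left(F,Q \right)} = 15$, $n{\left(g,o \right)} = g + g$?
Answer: $\frac{655}{441} \approx 1.4853$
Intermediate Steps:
$n{\left(g,o \right)} = 2 g$
$J = \frac{9}{7}$ ($J = - \frac{6}{7} + \frac{1}{7} \cdot 15 = - \frac{6}{7} + \frac{15}{7} = \frac{9}{7} \approx 1.2857$)
$t{\left(r \right)} = -8 + r$
$c{\left(v \right)} = - 5 v^{2}$ ($c{\left(v \right)} = v \left(-8 + 3\right) v = v \left(-5\right) v = - 5 v v = - 5 v^{2}$)
$\frac{c{\left(-2 \right)} + J}{n{\left(-30,25 \right)} + 501} \left(-35\right) = \frac{- 5 \left(-2\right)^{2} + \frac{9}{7}}{2 \left(-30\right) + 501} \left(-35\right) = \frac{\left(-5\right) 4 + \frac{9}{7}}{-60 + 501} \left(-35\right) = \frac{-20 + \frac{9}{7}}{441} \left(-35\right) = \left(- \frac{131}{7}\right) \frac{1}{441} \left(-35\right) = \left(- \frac{131}{3087}\right) \left(-35\right) = \frac{655}{441}$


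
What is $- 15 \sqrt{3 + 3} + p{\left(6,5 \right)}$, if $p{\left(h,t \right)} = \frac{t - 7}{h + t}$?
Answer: $- \frac{2}{11} - 15 \sqrt{6} \approx -36.924$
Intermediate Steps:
$p{\left(h,t \right)} = \frac{-7 + t}{h + t}$
$- 15 \sqrt{3 + 3} + p{\left(6,5 \right)} = - 15 \sqrt{3 + 3} + \frac{-7 + 5}{6 + 5} = - 15 \sqrt{6} + \frac{1}{11} \left(-2\right) = - 15 \sqrt{6} - \frac{2}{11} = - \frac{2}{11} - 15 \sqrt{6}$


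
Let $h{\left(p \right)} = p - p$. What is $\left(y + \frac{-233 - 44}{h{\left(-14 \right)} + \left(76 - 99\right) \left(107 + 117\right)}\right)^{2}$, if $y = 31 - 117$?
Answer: $\frac{196067412025}{26543104} \approx 7386.8$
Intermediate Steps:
$h{\left(p \right)} = 0$
$y = -86$
$\left(y + \frac{-233 - 44}{h{\left(-14 \right)} + \left(76 - 99\right) \left(107 + 117\right)}\right)^{2} = \left(-86 + \frac{-233 - 44}{0 + \left(76 - 99\right) \left(107 + 117\right)}\right)^{2} = \left(-86 - \frac{277}{0 - 5152}\right)^{2} = \left(-86 - \frac{277}{-5152}\right)^{2} = \left(-86 - - \frac{277}{5152}\right)^{2} = \left(-86 + \frac{277}{5152}\right)^{2} = \left(- \frac{442795}{5152}\right)^{2} = \frac{196067412025}{26543104}$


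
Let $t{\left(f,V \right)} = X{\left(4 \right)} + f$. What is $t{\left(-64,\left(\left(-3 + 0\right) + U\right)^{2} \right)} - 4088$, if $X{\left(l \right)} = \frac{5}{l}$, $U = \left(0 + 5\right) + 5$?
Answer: $- \frac{16603}{4} \approx -4150.8$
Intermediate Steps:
$U = 10$ ($U = 5 + 5 = 10$)
$t{\left(f,V \right)} = \frac{5}{4} + f$
$t{\left(-64,\left(\left(-3 + 0\right) + U\right)^{2} \right)} - 4088 = \left(\frac{5}{4} - 64\right) - 4088 = - \frac{251}{4} - 4088 = - \frac{16603}{4}$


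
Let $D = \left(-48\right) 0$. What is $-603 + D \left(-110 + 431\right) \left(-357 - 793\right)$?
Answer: $-603$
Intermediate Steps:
$D = 0$
$-603 + D \left(-110 + 431\right) \left(-357 - 793\right) = -603 + 0 \left(-110 + 431\right) \left(-357 - 793\right) = -603 + 0 \cdot 321 \left(-1150\right) = -603 + 0 \left(-369150\right) = -603 + 0 = -603$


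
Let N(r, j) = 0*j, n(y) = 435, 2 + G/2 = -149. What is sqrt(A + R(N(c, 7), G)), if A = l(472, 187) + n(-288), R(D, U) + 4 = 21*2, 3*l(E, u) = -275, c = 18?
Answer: 2*sqrt(858)/3 ≈ 19.528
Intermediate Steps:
G = -302 (G = -4 + 2*(-149) = -4 - 298 = -302)
l(E, u) = -275/3 (l(E, u) = (1/3)*(-275) = -275/3)
N(r, j) = 0
R(D, U) = 38 (R(D, U) = -4 + 21*2 = -4 + 42 = 38)
A = 1030/3 (A = -275/3 + 435 = 1030/3 ≈ 343.33)
sqrt(A + R(N(c, 7), G)) = sqrt(1030/3 + 38) = sqrt(1144/3) = 2*sqrt(858)/3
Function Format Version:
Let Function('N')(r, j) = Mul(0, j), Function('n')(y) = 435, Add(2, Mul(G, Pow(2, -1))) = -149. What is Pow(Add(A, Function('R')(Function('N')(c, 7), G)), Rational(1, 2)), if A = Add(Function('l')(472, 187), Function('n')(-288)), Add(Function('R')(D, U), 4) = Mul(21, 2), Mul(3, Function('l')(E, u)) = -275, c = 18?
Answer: Mul(Rational(2, 3), Pow(858, Rational(1, 2))) ≈ 19.528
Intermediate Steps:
G = -302 (G = Add(-4, Mul(2, -149)) = Add(-4, -298) = -302)
Function('l')(E, u) = Rational(-275, 3) (Function('l')(E, u) = Mul(Rational(1, 3), -275) = Rational(-275, 3))
Function('N')(r, j) = 0
Function('R')(D, U) = 38 (Function('R')(D, U) = Add(-4, Mul(21, 2)) = Add(-4, 42) = 38)
A = Rational(1030, 3) (A = Add(Rational(-275, 3), 435) = Rational(1030, 3) ≈ 343.33)
Pow(Add(A, Function('R')(Function('N')(c, 7), G)), Rational(1, 2)) = Pow(Add(Rational(1030, 3), 38), Rational(1, 2)) = Pow(Rational(1144, 3), Rational(1, 2)) = Mul(Rational(2, 3), Pow(858, Rational(1, 2)))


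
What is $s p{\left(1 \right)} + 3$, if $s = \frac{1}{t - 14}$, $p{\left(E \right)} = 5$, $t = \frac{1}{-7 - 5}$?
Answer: $\frac{447}{169} \approx 2.645$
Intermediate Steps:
$t = - \frac{1}{12}$ ($t = \frac{1}{-12} = - \frac{1}{12} \approx -0.083333$)
$s = - \frac{12}{169}$ ($s = \frac{1}{- \frac{1}{12} - 14} = \frac{1}{- \frac{169}{12}} = - \frac{12}{169} \approx -0.071006$)
$s p{\left(1 \right)} + 3 = \left(- \frac{12}{169}\right) 5 + 3 = - \frac{60}{169} + 3 = \frac{447}{169}$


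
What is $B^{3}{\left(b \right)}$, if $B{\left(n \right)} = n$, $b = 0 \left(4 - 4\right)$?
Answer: $0$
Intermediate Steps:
$b = 0$ ($b = 0 \cdot 0 = 0$)
$B^{3}{\left(b \right)} = 0^{3} = 0$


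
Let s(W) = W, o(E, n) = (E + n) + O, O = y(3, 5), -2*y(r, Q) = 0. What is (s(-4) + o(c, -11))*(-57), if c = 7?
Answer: 456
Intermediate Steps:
y(r, Q) = 0 (y(r, Q) = -1/2*0 = 0)
O = 0
o(E, n) = E + n (o(E, n) = (E + n) + 0 = E + n)
(s(-4) + o(c, -11))*(-57) = (-4 + (7 - 11))*(-57) = (-4 - 4)*(-57) = -8*(-57) = 456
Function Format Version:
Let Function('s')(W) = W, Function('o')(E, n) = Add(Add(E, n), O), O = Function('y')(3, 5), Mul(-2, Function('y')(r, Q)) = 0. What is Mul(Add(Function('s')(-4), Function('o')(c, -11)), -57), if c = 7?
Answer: 456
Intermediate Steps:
Function('y')(r, Q) = 0 (Function('y')(r, Q) = Mul(Rational(-1, 2), 0) = 0)
O = 0
Function('o')(E, n) = Add(E, n) (Function('o')(E, n) = Add(Add(E, n), 0) = Add(E, n))
Mul(Add(Function('s')(-4), Function('o')(c, -11)), -57) = Mul(Add(-4, Add(7, -11)), -57) = Mul(Add(-4, -4), -57) = Mul(-8, -57) = 456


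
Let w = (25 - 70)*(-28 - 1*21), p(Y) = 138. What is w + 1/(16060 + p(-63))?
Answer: 35716591/16198 ≈ 2205.0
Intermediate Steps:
w = 2205 (w = -45*(-28 - 21) = -45*(-49) = 2205)
w + 1/(16060 + p(-63)) = 2205 + 1/(16060 + 138) = 2205 + 1/16198 = 35716591/16198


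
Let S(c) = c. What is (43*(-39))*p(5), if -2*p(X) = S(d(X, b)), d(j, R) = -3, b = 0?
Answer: -5031/2 ≈ -2515.5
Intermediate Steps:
p(X) = 3/2 (p(X) = -½*(-3) = 3/2)
(43*(-39))*p(5) = (43*(-39))*(3/2) = -1677*3/2 = -5031/2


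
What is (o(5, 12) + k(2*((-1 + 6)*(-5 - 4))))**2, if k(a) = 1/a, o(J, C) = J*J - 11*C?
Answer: 92756161/8100 ≈ 11451.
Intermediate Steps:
o(J, C) = J**2 - 11*C
(o(5, 12) + k(2*((-1 + 6)*(-5 - 4))))**2 = ((5**2 - 11*12) + 1/(2*((-1 + 6)*(-5 - 4))))**2 = ((25 - 132) + 1/(2*(5*(-9))))**2 = (-107 + 1/(2*(-45)))**2 = (-107 + 1/(-90))**2 = (-107 - 1/90)**2 = (-9631/90)**2 = 92756161/8100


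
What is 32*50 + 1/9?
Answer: 14401/9 ≈ 1600.1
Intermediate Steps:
32*50 + 1/9 = 1600 + 1/9 = 14401/9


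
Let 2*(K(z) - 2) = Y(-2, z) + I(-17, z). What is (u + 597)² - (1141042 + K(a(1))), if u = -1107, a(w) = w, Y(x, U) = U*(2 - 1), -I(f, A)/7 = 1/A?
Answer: -880941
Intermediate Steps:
I(f, A) = -7/A
Y(x, U) = U (Y(x, U) = U*1 = U)
K(z) = 2 + z/2 - 7/(2*z) (K(z) = 2 + (z - 7/z)/2 = 2 + (z/2 - 7/(2*z)) = 2 + z/2 - 7/(2*z))
(u + 597)² - (1141042 + K(a(1))) = (-1107 + 597)² - (1141042 + (½)*(-7 + 1*(4 + 1))/1) = (-510)² - (1141042 + (½)*1*(-7 + 1*5)) = 260100 - (1141042 + (½)*1*(-7 + 5)) = 260100 - (1141042 + (½)*1*(-2)) = 260100 - (1141042 - 1) = 260100 - 1*1141041 = 260100 - 1141041 = -880941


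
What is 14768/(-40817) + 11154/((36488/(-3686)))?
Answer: -419668615483/372332674 ≈ -1127.1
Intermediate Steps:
14768/(-40817) + 11154/((36488/(-3686))) = 14768*(-1/40817) + 11154/((36488*(-1/3686))) = -14768/40817 + 11154/(-18244/1843) = -14768/40817 + 11154*(-1843/18244) = -14768/40817 - 10278411/9122 = -419668615483/372332674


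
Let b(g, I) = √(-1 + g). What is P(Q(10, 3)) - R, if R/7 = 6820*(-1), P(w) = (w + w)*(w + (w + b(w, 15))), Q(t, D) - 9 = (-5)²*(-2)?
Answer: 54464 - 82*I*√42 ≈ 54464.0 - 531.42*I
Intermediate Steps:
Q(t, D) = -41 (Q(t, D) = 9 + (-5)²*(-2) = 9 + 25*(-2) = 9 - 50 = -41)
P(w) = 2*w*(√(-1 + w) + 2*w) (P(w) = (w + w)*(w + (w + √(-1 + w))) = (2*w)*(√(-1 + w) + 2*w) = 2*w*(√(-1 + w) + 2*w))
R = -47740 (R = 7*(6820*(-1)) = 7*(-6820) = -47740)
P(Q(10, 3)) - R = 2*(-41)*(√(-1 - 41) + 2*(-41)) - 1*(-47740) = 2*(-41)*(√(-42) - 82) + 47740 = 2*(-41)*(I*√42 - 82) + 47740 = 2*(-41)*(-82 + I*√42) + 47740 = (6724 - 82*I*√42) + 47740 = 54464 - 82*I*√42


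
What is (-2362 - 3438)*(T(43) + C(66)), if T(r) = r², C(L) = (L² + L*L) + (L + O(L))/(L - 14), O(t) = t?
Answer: -796490800/13 ≈ -6.1269e+7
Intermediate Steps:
C(L) = 2*L² + 2*L/(-14 + L) (C(L) = (L² + L*L) + (L + L)/(L - 14) = (L² + L²) + (2*L)/(-14 + L) = 2*L² + 2*L/(-14 + L))
(-2362 - 3438)*(T(43) + C(66)) = (-2362 - 3438)*(43² + 2*66*(1 + 66² - 14*66)/(-14 + 66)) = -5800*(1849 + 2*66*(1 + 4356 - 924)/52) = -5800*(1849 + 2*66*(1/52)*3433) = -5800*(1849 + 113289/13) = -5800*137326/13 = -796490800/13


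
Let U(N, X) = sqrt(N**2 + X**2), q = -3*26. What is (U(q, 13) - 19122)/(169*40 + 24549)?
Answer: -19122/31309 + 13*sqrt(37)/31309 ≈ -0.60822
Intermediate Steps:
q = -78
(U(q, 13) - 19122)/(169*40 + 24549) = (sqrt((-78)**2 + 13**2) - 19122)/(169*40 + 24549) = (sqrt(6084 + 169) - 19122)/(6760 + 24549) = (sqrt(6253) - 19122)/31309 = (13*sqrt(37) - 19122)*(1/31309) = (-19122 + 13*sqrt(37))*(1/31309) = -19122/31309 + 13*sqrt(37)/31309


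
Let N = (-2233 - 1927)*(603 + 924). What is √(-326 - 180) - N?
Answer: 6352320 + I*√506 ≈ 6.3523e+6 + 22.494*I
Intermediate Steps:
N = -6352320 (N = -4160*1527 = -6352320)
√(-326 - 180) - N = √(-326 - 180) - 1*(-6352320) = √(-506) + 6352320 = I*√506 + 6352320 = 6352320 + I*√506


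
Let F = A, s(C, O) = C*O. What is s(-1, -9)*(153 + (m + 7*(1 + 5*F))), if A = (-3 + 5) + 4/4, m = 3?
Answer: 2412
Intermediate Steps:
A = 3 (A = 2 + 4*(1/4) = 2 + 1 = 3)
F = 3
s(-1, -9)*(153 + (m + 7*(1 + 5*F))) = (-1*(-9))*(153 + (3 + 7*(1 + 5*3))) = 9*(153 + (3 + 7*(1 + 15))) = 9*(153 + (3 + 7*16)) = 9*(153 + (3 + 112)) = 9*(153 + 115) = 9*268 = 2412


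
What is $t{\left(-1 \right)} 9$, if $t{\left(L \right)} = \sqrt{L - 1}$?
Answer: $9 i \sqrt{2} \approx 12.728 i$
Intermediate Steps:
$t{\left(L \right)} = \sqrt{-1 + L}$
$t{\left(-1 \right)} 9 = \sqrt{-1 - 1} \cdot 9 = \sqrt{-2} \cdot 9 = i \sqrt{2} \cdot 9 = 9 i \sqrt{2}$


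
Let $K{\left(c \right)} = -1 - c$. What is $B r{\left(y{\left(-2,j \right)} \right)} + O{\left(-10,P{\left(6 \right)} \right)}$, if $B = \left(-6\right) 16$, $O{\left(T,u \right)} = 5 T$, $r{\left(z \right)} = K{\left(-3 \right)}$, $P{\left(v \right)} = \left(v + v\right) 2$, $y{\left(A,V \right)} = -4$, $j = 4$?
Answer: $-242$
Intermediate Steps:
$P{\left(v \right)} = 4 v$ ($P{\left(v \right)} = 2 v 2 = 4 v$)
$r{\left(z \right)} = 2$ ($r{\left(z \right)} = -1 - -3 = -1 + 3 = 2$)
$B = -96$
$B r{\left(y{\left(-2,j \right)} \right)} + O{\left(-10,P{\left(6 \right)} \right)} = \left(-96\right) 2 + 5 \left(-10\right) = -192 - 50 = -242$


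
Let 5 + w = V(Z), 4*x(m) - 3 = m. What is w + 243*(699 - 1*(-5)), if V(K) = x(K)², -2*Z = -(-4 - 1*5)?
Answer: 10948297/64 ≈ 1.7107e+5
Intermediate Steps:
x(m) = ¾ + m/4
Z = -9/2 (Z = -(-1)*(-4 - 1*5)/2 = -(-1)*(-4 - 5)/2 = -(-1)*(-9)/2 = -½*9 = -9/2 ≈ -4.5000)
V(K) = (¾ + K/4)²
w = -311/64 (w = -5 + (3 - 9/2)²/16 = -5 + (-3/2)²/16 = -5 + (1/16)*(9/4) = -5 + 9/64 = -311/64 ≈ -4.8594)
w + 243*(699 - 1*(-5)) = -311/64 + 243*(699 - 1*(-5)) = -311/64 + 243*(699 + 5) = -311/64 + 243*704 = -311/64 + 171072 = 10948297/64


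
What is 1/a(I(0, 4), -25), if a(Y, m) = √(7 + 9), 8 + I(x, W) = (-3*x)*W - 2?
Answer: ¼ ≈ 0.25000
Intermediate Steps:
I(x, W) = -10 - 3*W*x (I(x, W) = -8 + ((-3*x)*W - 2) = -8 + (-3*W*x - 2) = -8 + (-2 - 3*W*x) = -10 - 3*W*x)
a(Y, m) = 4 (a(Y, m) = √16 = 4)
1/a(I(0, 4), -25) = 1/4 = ¼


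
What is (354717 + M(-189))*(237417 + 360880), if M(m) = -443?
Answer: 211961071378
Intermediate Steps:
(354717 + M(-189))*(237417 + 360880) = (354717 - 443)*(237417 + 360880) = 354274*598297 = 211961071378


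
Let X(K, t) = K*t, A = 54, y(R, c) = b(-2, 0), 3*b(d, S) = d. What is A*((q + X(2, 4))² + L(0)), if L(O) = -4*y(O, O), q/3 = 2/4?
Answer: 10035/2 ≈ 5017.5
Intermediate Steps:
b(d, S) = d/3
y(R, c) = -⅔ (y(R, c) = (⅓)*(-2) = -⅔)
q = 3/2 (q = 3*(2/4) = 3*(2*(¼)) = 3*(½) = 3/2 ≈ 1.5000)
L(O) = 8/3 (L(O) = -4*(-⅔) = 8/3)
A*((q + X(2, 4))² + L(0)) = 54*((3/2 + 2*4)² + 8/3) = 54*((3/2 + 8)² + 8/3) = 54*((19/2)² + 8/3) = 54*(361/4 + 8/3) = 54*(1115/12) = 10035/2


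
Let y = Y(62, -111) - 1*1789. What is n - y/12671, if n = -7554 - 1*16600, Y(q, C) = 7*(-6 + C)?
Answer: -306052726/12671 ≈ -24154.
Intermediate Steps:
Y(q, C) = -42 + 7*C
y = -2608 (y = (-42 + 7*(-111)) - 1*1789 = (-42 - 777) - 1789 = -819 - 1789 = -2608)
n = -24154 (n = -7554 - 16600 = -24154)
n - y/12671 = -24154 - (-2608)/12671 = -24154 - 1*(-2608/12671) = -24154 + 2608/12671 = -306052726/12671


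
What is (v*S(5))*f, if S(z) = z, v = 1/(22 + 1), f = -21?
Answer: -105/23 ≈ -4.5652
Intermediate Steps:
v = 1/23 ≈ 0.043478
(v*S(5))*f = ((1/23)*5)*(-21) = (5/23)*(-21) = -105/23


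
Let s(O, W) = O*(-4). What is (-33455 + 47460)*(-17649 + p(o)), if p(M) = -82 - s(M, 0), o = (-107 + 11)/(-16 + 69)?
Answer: -13166478635/53 ≈ -2.4842e+8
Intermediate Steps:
s(O, W) = -4*O
o = -96/53 ≈ -1.8113
p(M) = -82 + 4*M (p(M) = -82 - (-4)*M = -82 + 4*M)
(-33455 + 47460)*(-17649 + p(o)) = (-33455 + 47460)*(-17649 + (-82 + 4*(-96/53))) = 14005*(-17649 + (-82 - 384/53)) = 14005*(-17649 - 4730/53) = 14005*(-940127/53) = -13166478635/53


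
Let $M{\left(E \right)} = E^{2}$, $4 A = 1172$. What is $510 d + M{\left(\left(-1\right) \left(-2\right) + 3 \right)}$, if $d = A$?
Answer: $149455$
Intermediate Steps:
$A = 293$ ($A = \frac{1}{4} \cdot 1172 = 293$)
$d = 293$
$510 d + M{\left(\left(-1\right) \left(-2\right) + 3 \right)} = 510 \cdot 293 + \left(\left(-1\right) \left(-2\right) + 3\right)^{2} = 149430 + \left(2 + 3\right)^{2} = 149430 + 5^{2} = 149430 + 25 = 149455$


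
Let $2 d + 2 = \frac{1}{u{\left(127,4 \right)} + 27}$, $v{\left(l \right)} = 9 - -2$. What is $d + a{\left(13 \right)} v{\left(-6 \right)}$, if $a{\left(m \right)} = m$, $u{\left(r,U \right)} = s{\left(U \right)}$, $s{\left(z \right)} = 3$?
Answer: $\frac{8521}{60} \approx 142.02$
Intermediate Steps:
$u{\left(r,U \right)} = 3$
$v{\left(l \right)} = 11$ ($v{\left(l \right)} = 9 + 2 = 11$)
$d = - \frac{59}{60}$ ($d = -1 + \frac{1}{2 \left(3 + 27\right)} = -1 + \frac{1}{2 \cdot 30} = -1 + \frac{1}{2} \cdot \frac{1}{30} = -1 + \frac{1}{60} = - \frac{59}{60} \approx -0.98333$)
$d + a{\left(13 \right)} v{\left(-6 \right)} = - \frac{59}{60} + 13 \cdot 11 = - \frac{59}{60} + 143 = \frac{8521}{60}$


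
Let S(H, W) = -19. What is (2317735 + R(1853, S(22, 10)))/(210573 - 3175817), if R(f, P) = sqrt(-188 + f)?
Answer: -2317735/2965244 - 3*sqrt(185)/2965244 ≈ -0.78165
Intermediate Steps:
(2317735 + R(1853, S(22, 10)))/(210573 - 3175817) = (2317735 + sqrt(-188 + 1853))/(210573 - 3175817) = (2317735 + sqrt(1665))/(-2965244) = (2317735 + 3*sqrt(185))*(-1/2965244) = -2317735/2965244 - 3*sqrt(185)/2965244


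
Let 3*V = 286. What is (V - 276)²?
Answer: 293764/9 ≈ 32640.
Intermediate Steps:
V = 286/3 (V = (⅓)*286 = 286/3 ≈ 95.333)
(V - 276)² = (286/3 - 276)² = (-542/3)² = 293764/9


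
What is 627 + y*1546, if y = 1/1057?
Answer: 664285/1057 ≈ 628.46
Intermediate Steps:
y = 1/1057 ≈ 0.00094607
627 + y*1546 = 627 + (1/1057)*1546 = 627 + 1546/1057 = 664285/1057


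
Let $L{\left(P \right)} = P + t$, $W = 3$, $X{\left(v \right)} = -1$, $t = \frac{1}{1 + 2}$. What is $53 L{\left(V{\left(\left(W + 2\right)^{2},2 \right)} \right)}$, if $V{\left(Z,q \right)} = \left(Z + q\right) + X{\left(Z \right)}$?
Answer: $\frac{4187}{3} \approx 1395.7$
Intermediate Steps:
$t = \frac{1}{3} \approx 0.33333$
$V{\left(Z,q \right)} = -1 + Z + q$ ($V{\left(Z,q \right)} = \left(Z + q\right) - 1 = -1 + Z + q$)
$L{\left(P \right)} = \frac{1}{3} + P$ ($L{\left(P \right)} = P + \frac{1}{3} = \frac{1}{3} + P$)
$53 L{\left(V{\left(\left(W + 2\right)^{2},2 \right)} \right)} = 53 \left(\frac{1}{3} + \left(-1 + \left(3 + 2\right)^{2} + 2\right)\right) = 53 \left(\frac{1}{3} + \left(-1 + 5^{2} + 2\right)\right) = 53 \left(\frac{1}{3} + \left(-1 + 25 + 2\right)\right) = 53 \left(\frac{1}{3} + 26\right) = 53 \cdot \frac{79}{3} = \frac{4187}{3}$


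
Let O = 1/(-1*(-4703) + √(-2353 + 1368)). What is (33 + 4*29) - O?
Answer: 3295755203/22119194 + I*√985/22119194 ≈ 149.0 + 1.4189e-6*I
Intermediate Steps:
O = 1/(4703 + I*√985) (O = 1/(4703 + √(-985)) = 1/(4703 + I*√985) ≈ 0.00021262 - 1.419e-6*I)
(33 + 4*29) - O = (33 + 4*29) - (4703/22119194 - I*√985/22119194) = (33 + 116) + (-4703/22119194 + I*√985/22119194) = 149 + (-4703/22119194 + I*√985/22119194) = 3295755203/22119194 + I*√985/22119194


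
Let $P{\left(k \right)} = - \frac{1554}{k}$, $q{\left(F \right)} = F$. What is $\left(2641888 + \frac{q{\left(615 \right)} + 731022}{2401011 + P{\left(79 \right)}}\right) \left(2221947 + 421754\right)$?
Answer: $\frac{441594052784590112381}{63226105} \approx 6.9844 \cdot 10^{12}$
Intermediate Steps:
$\left(2641888 + \frac{q{\left(615 \right)} + 731022}{2401011 + P{\left(79 \right)}}\right) \left(2221947 + 421754\right) = \left(2641888 + \frac{615 + 731022}{2401011 - \frac{1554}{79}}\right) \left(2221947 + 421754\right) = \left(2641888 + \frac{731637}{2401011 - \frac{1554}{79}}\right) 2643701 = \left(2641888 + \frac{731637}{\frac{189678315}{79}}\right) 2643701 = \left(2641888 + 731637 \cdot \frac{79}{189678315}\right) 2643701 = \left(2641888 + \frac{19266441}{63226105}\right) 2643701 = \frac{167036307352681}{63226105} \cdot 2643701 = \frac{441594052784590112381}{63226105}$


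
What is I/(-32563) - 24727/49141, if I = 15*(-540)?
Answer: -1300777/5112391 ≈ -0.25444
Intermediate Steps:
I = -8100
I/(-32563) - 24727/49141 = -8100/(-32563) - 24727/49141 = -8100*(-1/32563) - 24727*1/49141 = 8100/32563 - 79/157 = -1300777/5112391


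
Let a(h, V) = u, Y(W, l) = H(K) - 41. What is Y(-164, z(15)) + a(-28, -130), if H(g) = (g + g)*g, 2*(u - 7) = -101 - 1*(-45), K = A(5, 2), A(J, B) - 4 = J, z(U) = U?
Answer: 100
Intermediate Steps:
A(J, B) = 4 + J
K = 9 (K = 4 + 5 = 9)
u = -21 (u = 7 + (-101 - 1*(-45))/2 = 7 + (-101 + 45)/2 = 7 + (1/2)*(-56) = 7 - 28 = -21)
H(g) = 2*g**2 (H(g) = (2*g)*g = 2*g**2)
Y(W, l) = 121 (Y(W, l) = 2*9**2 - 41 = 2*81 - 41 = 162 - 41 = 121)
a(h, V) = -21
Y(-164, z(15)) + a(-28, -130) = 121 - 21 = 100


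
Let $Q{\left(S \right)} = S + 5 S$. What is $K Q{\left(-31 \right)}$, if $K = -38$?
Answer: $7068$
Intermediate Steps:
$Q{\left(S \right)} = 6 S$
$K Q{\left(-31 \right)} = - 38 \cdot 6 \left(-31\right) = \left(-38\right) \left(-186\right) = 7068$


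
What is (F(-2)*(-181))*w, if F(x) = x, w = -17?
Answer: -6154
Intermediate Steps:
(F(-2)*(-181))*w = -2*(-181)*(-17) = 362*(-17) = -6154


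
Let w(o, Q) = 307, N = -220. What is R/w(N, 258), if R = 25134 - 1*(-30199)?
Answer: 55333/307 ≈ 180.24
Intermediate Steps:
R = 55333 (R = 25134 + 30199 = 55333)
R/w(N, 258) = 55333/307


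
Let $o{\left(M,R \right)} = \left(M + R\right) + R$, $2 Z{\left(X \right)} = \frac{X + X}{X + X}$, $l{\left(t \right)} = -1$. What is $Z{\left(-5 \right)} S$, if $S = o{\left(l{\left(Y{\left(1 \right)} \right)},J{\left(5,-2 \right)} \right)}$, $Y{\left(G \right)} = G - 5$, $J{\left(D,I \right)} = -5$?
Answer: $- \frac{11}{2} \approx -5.5$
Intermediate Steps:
$Y{\left(G \right)} = -5 + G$ ($Y{\left(G \right)} = G - 5 = -5 + G$)
$Z{\left(X \right)} = \frac{1}{2}$ ($Z{\left(X \right)} = \frac{\left(X + X\right) \frac{1}{X + X}}{2} = \frac{2 X \frac{1}{2 X}}{2} = \frac{1}{2} \cdot 1 = \frac{1}{2}$)
$o{\left(M,R \right)} = M + 2 R$
$S = -11$ ($S = -1 + 2 \left(-5\right) = -1 - 10 = -11$)
$Z{\left(-5 \right)} S = \frac{1}{2} \left(-11\right) = - \frac{11}{2}$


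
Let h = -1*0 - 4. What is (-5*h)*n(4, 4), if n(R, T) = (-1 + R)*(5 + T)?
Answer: 540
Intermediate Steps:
h = -4 (h = 0 - 4 = -4)
(-5*h)*n(4, 4) = (-5*(-4))*(-5 - 1*4 + 5*4 + 4*4) = 20*(-5 - 4 + 20 + 16) = 20*27 = 540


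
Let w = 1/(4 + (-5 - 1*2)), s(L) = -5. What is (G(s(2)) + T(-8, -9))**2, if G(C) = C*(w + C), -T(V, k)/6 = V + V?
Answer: 135424/9 ≈ 15047.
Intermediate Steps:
w = -1/3 (w = 1/(4 + (-5 - 2)) = 1/(4 - 7) = 1/(-3) = -1/3 ≈ -0.33333)
T(V, k) = -12*V (T(V, k) = -6*(V + V) = -12*V)
G(C) = C*(-1/3 + C)
(G(s(2)) + T(-8, -9))**2 = (-5*(-1/3 - 5) - 12*(-8))**2 = (-5*(-16/3) + 96)**2 = (80/3 + 96)**2 = (368/3)**2 = 135424/9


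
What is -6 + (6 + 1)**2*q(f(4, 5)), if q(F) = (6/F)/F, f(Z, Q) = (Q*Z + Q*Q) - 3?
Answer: -35/6 ≈ -5.8333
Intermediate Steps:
f(Z, Q) = -3 + Q**2 + Q*Z (f(Z, Q) = (Q*Z + Q**2) - 3 = (Q**2 + Q*Z) - 3 = -3 + Q**2 + Q*Z)
q(F) = 6/F**2
-6 + (6 + 1)**2*q(f(4, 5)) = -6 + (6 + 1)**2*(6/(-3 + 5**2 + 5*4)**2) = -6 + 7**2*(6/(-3 + 25 + 20)**2) = -6 + 49*(6/42**2) = -6 + 49*(6*(1/1764)) = -6 + 49*(1/294) = -6 + 1/6 = -35/6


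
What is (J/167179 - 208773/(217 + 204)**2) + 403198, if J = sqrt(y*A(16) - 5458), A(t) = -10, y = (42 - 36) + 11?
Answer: 71463007945/177241 + 2*I*sqrt(1407)/167179 ≈ 4.032e+5 + 0.00044874*I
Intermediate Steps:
y = 17 (y = 6 + 11 = 17)
J = 2*I*sqrt(1407) (J = sqrt(17*(-10) - 5458) = sqrt(-170 - 5458) = sqrt(-5628) = 2*I*sqrt(1407) ≈ 75.02*I)
(J/167179 - 208773/(217 + 204)**2) + 403198 = ((2*I*sqrt(1407))/167179 - 208773/(217 + 204)**2) + 403198 = ((2*I*sqrt(1407))*(1/167179) - 208773/(421**2)) + 403198 = (2*I*sqrt(1407)/167179 - 208773/177241) + 403198 = (-208773/177241 + 2*I*sqrt(1407)/167179) + 403198 = 71463007945/177241 + 2*I*sqrt(1407)/167179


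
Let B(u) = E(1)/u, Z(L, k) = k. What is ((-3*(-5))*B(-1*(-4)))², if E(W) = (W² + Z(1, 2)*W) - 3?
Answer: 0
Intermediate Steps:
E(W) = -3 + W² + 2*W (E(W) = (W² + 2*W) - 3 = -3 + W² + 2*W)
B(u) = 0 (B(u) = (-3 + 1² + 2*1)/u = (-3 + 1 + 2)/u = 0/u = 0)
((-3*(-5))*B(-1*(-4)))² = (-3*(-5)*0)² = (15*0)² = 0² = 0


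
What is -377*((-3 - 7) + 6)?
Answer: 1508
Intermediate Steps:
-377*((-3 - 7) + 6) = -377*(-10 + 6) = -377*(-4) = -29*(-52) = 1508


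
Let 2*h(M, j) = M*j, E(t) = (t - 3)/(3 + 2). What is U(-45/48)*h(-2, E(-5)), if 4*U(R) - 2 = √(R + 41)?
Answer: ⅘ + √641/10 ≈ 3.3318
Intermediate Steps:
E(t) = -⅗ + t/5 (E(t) = (-3 + t)/5 = (-3 + t)*(⅕) = -⅗ + t/5)
U(R) = ½ + √(41 + R)/4 (U(R) = ½ + √(R + 41)/4 = ½ + √(41 + R)/4)
h(M, j) = M*j/2 (h(M, j) = (M*j)/2 = M*j/2)
U(-45/48)*h(-2, E(-5)) = (½ + √(41 - 45/48)/4)*((½)*(-2)*(-⅗ + (⅕)*(-5))) = (½ + √(41 - 45*1/48)/4)*((½)*(-2)*(-⅗ - 1)) = (½ + √(41 - 15/16)/4)*((½)*(-2)*(-8/5)) = (½ + √(641/16)/4)*(8/5) = (½ + (√641/4)/4)*(8/5) = (½ + √641/16)*(8/5) = ⅘ + √641/10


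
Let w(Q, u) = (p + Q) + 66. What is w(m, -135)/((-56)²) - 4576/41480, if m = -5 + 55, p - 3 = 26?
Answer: -1041967/16260160 ≈ -0.064081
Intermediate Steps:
p = 29 (p = 3 + 26 = 29)
m = 50
w(Q, u) = 95 + Q (w(Q, u) = (29 + Q) + 66 = 95 + Q)
w(m, -135)/((-56)²) - 4576/41480 = (95 + 50)/((-56)²) - 4576/41480 = 145/3136 - 4576*1/41480 = 145*(1/3136) - 572/5185 = 145/3136 - 572/5185 = -1041967/16260160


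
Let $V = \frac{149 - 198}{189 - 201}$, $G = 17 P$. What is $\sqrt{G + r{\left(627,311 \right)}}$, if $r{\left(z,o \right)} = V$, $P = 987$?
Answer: $\frac{\sqrt{604191}}{6} \approx 129.55$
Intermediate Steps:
$G = 16779$ ($G = 17 \cdot 987 = 16779$)
$V = \frac{49}{12}$ ($V = - \frac{49}{189 - 201} = - \frac{49}{-12} = \left(-49\right) \left(- \frac{1}{12}\right) = \frac{49}{12} \approx 4.0833$)
$r{\left(z,o \right)} = \frac{49}{12}$
$\sqrt{G + r{\left(627,311 \right)}} = \sqrt{16779 + \frac{49}{12}} = \sqrt{\frac{201397}{12}} = \frac{\sqrt{604191}}{6}$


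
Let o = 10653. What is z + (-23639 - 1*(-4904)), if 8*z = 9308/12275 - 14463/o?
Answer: -6533074252067/348708200 ≈ -18735.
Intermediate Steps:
z = -26125067/348708200 (z = (9308/12275 - 14463/10653)/8 = (9308*(1/12275) - 14463*1/10653)/8 = (9308/12275 - 4821/3551)/8 = (⅛)*(-26125067/43588525) = -26125067/348708200 ≈ -0.074920)
z + (-23639 - 1*(-4904)) = -26125067/348708200 + (-23639 - 1*(-4904)) = -26125067/348708200 + (-23639 + 4904) = -26125067/348708200 - 18735 = -6533074252067/348708200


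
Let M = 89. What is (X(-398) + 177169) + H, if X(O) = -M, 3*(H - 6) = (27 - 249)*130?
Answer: 167466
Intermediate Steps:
H = -9614 (H = 6 + ((27 - 249)*130)/3 = 6 + (-222*130)/3 = 6 + (⅓)*(-28860) = 6 - 9620 = -9614)
X(O) = -89 (X(O) = -1*89 = -89)
(X(-398) + 177169) + H = (-89 + 177169) - 9614 = 177080 - 9614 = 167466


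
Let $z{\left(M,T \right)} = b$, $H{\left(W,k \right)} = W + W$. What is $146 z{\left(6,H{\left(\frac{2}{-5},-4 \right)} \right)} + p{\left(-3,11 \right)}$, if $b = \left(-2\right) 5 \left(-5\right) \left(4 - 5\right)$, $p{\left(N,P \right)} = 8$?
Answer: $-7292$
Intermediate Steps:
$H{\left(W,k \right)} = 2 W$
$b = -50$ ($b = \left(-10\right) \left(-5\right) \left(-1\right) = 50 \left(-1\right) = -50$)
$z{\left(M,T \right)} = -50$
$146 z{\left(6,H{\left(\frac{2}{-5},-4 \right)} \right)} + p{\left(-3,11 \right)} = 146 \left(-50\right) + 8 = -7300 + 8 = -7292$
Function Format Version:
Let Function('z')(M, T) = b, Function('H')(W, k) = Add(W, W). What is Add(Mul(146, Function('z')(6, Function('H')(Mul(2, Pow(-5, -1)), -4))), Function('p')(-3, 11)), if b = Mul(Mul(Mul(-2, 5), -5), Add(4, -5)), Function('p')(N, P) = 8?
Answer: -7292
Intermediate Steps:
Function('H')(W, k) = Mul(2, W)
b = -50 (b = Mul(Mul(-10, -5), -1) = Mul(50, -1) = -50)
Function('z')(M, T) = -50
Add(Mul(146, Function('z')(6, Function('H')(Mul(2, Pow(-5, -1)), -4))), Function('p')(-3, 11)) = Add(Mul(146, -50), 8) = Add(-7300, 8) = -7292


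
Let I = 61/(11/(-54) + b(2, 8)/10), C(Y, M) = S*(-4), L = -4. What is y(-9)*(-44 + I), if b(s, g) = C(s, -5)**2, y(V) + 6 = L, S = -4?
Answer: 2852380/6857 ≈ 415.98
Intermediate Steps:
C(Y, M) = 16 (C(Y, M) = -4*(-4) = 16)
y(V) = -10 (y(V) = -6 - 4 = -10)
b(s, g) = 256 (b(s, g) = 16**2 = 256)
I = 16470/6857 (I = 61/(11/(-54) + 256/10) = 61/(11*(-1/54) + 256*(1/10)) = 61/(-11/54 + 128/5) = 61/(6857/270) = 61*(270/6857) = 16470/6857 ≈ 2.4019)
y(-9)*(-44 + I) = -10*(-44 + 16470/6857) = -10*(-285238/6857) = 2852380/6857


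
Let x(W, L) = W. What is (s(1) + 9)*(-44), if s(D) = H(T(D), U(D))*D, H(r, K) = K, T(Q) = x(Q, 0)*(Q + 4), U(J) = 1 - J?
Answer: -396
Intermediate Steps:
T(Q) = Q*(4 + Q) (T(Q) = Q*(Q + 4) = Q*(4 + Q))
s(D) = D*(1 - D) (s(D) = (1 - D)*D = D*(1 - D))
(s(1) + 9)*(-44) = (1*(1 - 1*1) + 9)*(-44) = (1*(1 - 1) + 9)*(-44) = (1*0 + 9)*(-44) = (0 + 9)*(-44) = 9*(-44) = -396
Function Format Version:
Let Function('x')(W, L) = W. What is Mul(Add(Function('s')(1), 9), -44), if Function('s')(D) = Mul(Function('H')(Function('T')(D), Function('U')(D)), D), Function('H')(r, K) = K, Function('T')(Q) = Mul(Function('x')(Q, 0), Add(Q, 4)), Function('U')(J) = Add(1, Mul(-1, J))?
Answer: -396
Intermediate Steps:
Function('T')(Q) = Mul(Q, Add(4, Q)) (Function('T')(Q) = Mul(Q, Add(Q, 4)) = Mul(Q, Add(4, Q)))
Function('s')(D) = Mul(D, Add(1, Mul(-1, D))) (Function('s')(D) = Mul(Add(1, Mul(-1, D)), D) = Mul(D, Add(1, Mul(-1, D))))
Mul(Add(Function('s')(1), 9), -44) = Mul(Add(Mul(1, Add(1, Mul(-1, 1))), 9), -44) = Mul(Add(Mul(1, Add(1, -1)), 9), -44) = Mul(Add(Mul(1, 0), 9), -44) = Mul(Add(0, 9), -44) = Mul(9, -44) = -396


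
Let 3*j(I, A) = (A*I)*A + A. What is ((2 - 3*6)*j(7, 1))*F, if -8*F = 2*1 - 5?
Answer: -16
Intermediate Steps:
j(I, A) = A/3 + I*A²/3 (j(I, A) = ((A*I)*A + A)/3 = (I*A² + A)/3 = (A + I*A²)/3 = A/3 + I*A²/3)
F = 3/8 (F = -(2*1 - 5)/8 = -(2 - 5)/8 = -⅛*(-3) = 3/8 ≈ 0.37500)
((2 - 3*6)*j(7, 1))*F = ((2 - 3*6)*((⅓)*1*(1 + 1*7)))*(3/8) = ((2 - 18)*((⅓)*1*(1 + 7)))*(3/8) = -16*8/3*(3/8) = -128/3*3/8 = -16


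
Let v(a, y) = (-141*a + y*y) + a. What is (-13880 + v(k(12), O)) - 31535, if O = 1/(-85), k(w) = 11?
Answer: -339249874/7225 ≈ -46955.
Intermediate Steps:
O = -1/85 ≈ -0.011765
v(a, y) = y² - 140*a (v(a, y) = (-141*a + y²) + a = (y² - 141*a) + a = y² - 140*a)
(-13880 + v(k(12), O)) - 31535 = (-13880 + ((-1/85)² - 140*11)) - 31535 = (-13880 + (1/7225 - 1540)) - 31535 = (-13880 - 11126499/7225) - 31535 = -111409499/7225 - 31535 = -339249874/7225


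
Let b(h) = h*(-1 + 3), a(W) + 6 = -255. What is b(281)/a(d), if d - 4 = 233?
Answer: -562/261 ≈ -2.1533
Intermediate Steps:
d = 237 (d = 4 + 233 = 237)
a(W) = -261 (a(W) = -6 - 255 = -261)
b(h) = 2*h (b(h) = h*2 = 2*h)
b(281)/a(d) = (2*281)/(-261) = 562*(-1/261) = -562/261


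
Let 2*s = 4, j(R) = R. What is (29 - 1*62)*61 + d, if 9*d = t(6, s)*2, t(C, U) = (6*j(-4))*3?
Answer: -2029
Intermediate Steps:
s = 2 (s = (½)*4 = 2)
t(C, U) = -72 (t(C, U) = (6*(-4))*3 = -24*3 = -72)
d = -16 (d = (-72*2)/9 = (⅑)*(-144) = -16)
(29 - 1*62)*61 + d = (29 - 1*62)*61 - 16 = (29 - 62)*61 - 16 = -33*61 - 16 = -2013 - 16 = -2029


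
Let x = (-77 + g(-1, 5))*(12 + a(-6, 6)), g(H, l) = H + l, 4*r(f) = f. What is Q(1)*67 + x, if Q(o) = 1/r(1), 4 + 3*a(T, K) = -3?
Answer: -1313/3 ≈ -437.67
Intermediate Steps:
r(f) = f/4
a(T, K) = -7/3 (a(T, K) = -4/3 + (⅓)*(-3) = -4/3 - 1 = -7/3)
Q(o) = 4 (Q(o) = 1/((¼)*1) = 1/(¼) = 4)
x = -2117/3 (x = (-77 + (-1 + 5))*(12 - 7/3) = (-77 + 4)*(29/3) = -73*29/3 = -2117/3 ≈ -705.67)
Q(1)*67 + x = 4*67 - 2117/3 = 268 - 2117/3 = -1313/3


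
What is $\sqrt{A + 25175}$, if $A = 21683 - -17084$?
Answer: $\sqrt{63942} \approx 252.87$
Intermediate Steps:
$A = 38767$ ($A = 21683 + 17084 = 38767$)
$\sqrt{A + 25175} = \sqrt{38767 + 25175} = \sqrt{63942}$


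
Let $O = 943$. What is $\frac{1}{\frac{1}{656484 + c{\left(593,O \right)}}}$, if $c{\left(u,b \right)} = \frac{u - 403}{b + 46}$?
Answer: $\frac{649262866}{989} \approx 6.5648 \cdot 10^{5}$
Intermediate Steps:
$c{\left(u,b \right)} = \frac{-403 + u}{46 + b}$
$\frac{1}{\frac{1}{656484 + c{\left(593,O \right)}}} = \frac{1}{\frac{1}{656484 + \frac{-403 + 593}{46 + 943}}} = \frac{1}{\frac{1}{656484 + \frac{1}{989} \cdot 190}} = \frac{1}{\frac{1}{656484 + \frac{190}{989}}} = \frac{1}{\frac{1}{\frac{649262866}{989}}} = \frac{1}{\frac{989}{649262866}} = \frac{649262866}{989}$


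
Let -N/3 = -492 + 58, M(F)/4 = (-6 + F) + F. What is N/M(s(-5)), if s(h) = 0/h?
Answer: -217/4 ≈ -54.250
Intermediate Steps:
s(h) = 0
M(F) = -24 + 8*F (M(F) = 4*((-6 + F) + F) = 4*(-6 + 2*F) = -24 + 8*F)
N = 1302 (N = -3*(-492 + 58) = -3*(-434) = 1302)
N/M(s(-5)) = 1302/(-24 + 8*0) = 1302/(-24 + 0) = 1302/(-24) = 1302*(-1/24) = -217/4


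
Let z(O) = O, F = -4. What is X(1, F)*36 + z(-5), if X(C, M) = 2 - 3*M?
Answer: 499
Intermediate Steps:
X(1, F)*36 + z(-5) = (2 - 3*(-4))*36 - 5 = (2 + 12)*36 - 5 = 14*36 - 5 = 504 - 5 = 499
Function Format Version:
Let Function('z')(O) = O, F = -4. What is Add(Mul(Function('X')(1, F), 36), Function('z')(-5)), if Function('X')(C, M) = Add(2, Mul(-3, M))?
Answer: 499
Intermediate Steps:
Add(Mul(Function('X')(1, F), 36), Function('z')(-5)) = Add(Mul(Add(2, Mul(-3, -4)), 36), -5) = Add(Mul(Add(2, 12), 36), -5) = Add(Mul(14, 36), -5) = Add(504, -5) = 499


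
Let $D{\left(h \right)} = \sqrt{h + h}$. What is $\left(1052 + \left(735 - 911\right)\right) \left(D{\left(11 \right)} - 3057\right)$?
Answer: $-2677932 + 876 \sqrt{22} \approx -2.6738 \cdot 10^{6}$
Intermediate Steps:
$D{\left(h \right)} = \sqrt{2} \sqrt{h}$ ($D{\left(h \right)} = \sqrt{2 h} = \sqrt{2} \sqrt{h}$)
$\left(1052 + \left(735 - 911\right)\right) \left(D{\left(11 \right)} - 3057\right) = \left(1052 + \left(735 - 911\right)\right) \left(\sqrt{2} \sqrt{11} - 3057\right) = \left(1052 - 176\right) \left(\sqrt{22} - 3057\right) = 876 \left(-3057 + \sqrt{22}\right) = -2677932 + 876 \sqrt{22}$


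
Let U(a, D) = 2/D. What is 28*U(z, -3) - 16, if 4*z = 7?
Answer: -104/3 ≈ -34.667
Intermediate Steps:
z = 7/4 (z = (¼)*7 = 7/4 ≈ 1.7500)
28*U(z, -3) - 16 = 28*(2/(-3)) - 16 = 28*(2*(-⅓)) - 16 = 28*(-⅔) - 16 = -56/3 - 16 = -104/3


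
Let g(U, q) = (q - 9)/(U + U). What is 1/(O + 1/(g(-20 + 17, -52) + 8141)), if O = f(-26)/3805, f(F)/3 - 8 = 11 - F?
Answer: 37218227/1325055 ≈ 28.088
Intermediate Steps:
g(U, q) = (-9 + q)/(2*U) (g(U, q) = (-9 + q)/((2*U)) = (-9 + q)*(1/(2*U)) = (-9 + q)/(2*U))
f(F) = 57 - 3*F (f(F) = 24 + 3*(11 - F) = 24 + (33 - 3*F) = 57 - 3*F)
O = 27/761 (O = (57 - 3*(-26))/3805 = (57 + 78)*(1/3805) = 135*(1/3805) = 27/761 ≈ 0.035480)
1/(O + 1/(g(-20 + 17, -52) + 8141)) = 1/(27/761 + 1/((-9 - 52)/(2*(-20 + 17)) + 8141)) = 1/(27/761 + 1/((½)*(-61)/(-3) + 8141)) = 1/(27/761 + 1/((½)*(-⅓)*(-61) + 8141)) = 1/(27/761 + 1/(61/6 + 8141)) = 1/(27/761 + 1/(48907/6)) = 1/(27/761 + 6/48907) = 1/(1325055/37218227) = 37218227/1325055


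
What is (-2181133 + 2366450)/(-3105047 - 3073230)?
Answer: -185317/6178277 ≈ -0.029995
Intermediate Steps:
(-2181133 + 2366450)/(-3105047 - 3073230) = 185317/(-6178277) = 185317*(-1/6178277) = -185317/6178277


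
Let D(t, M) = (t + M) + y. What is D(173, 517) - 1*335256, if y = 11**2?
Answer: -334445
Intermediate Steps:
y = 121
D(t, M) = 121 + M + t (D(t, M) = (t + M) + 121 = (M + t) + 121 = 121 + M + t)
D(173, 517) - 1*335256 = (121 + 517 + 173) - 1*335256 = 811 - 335256 = -334445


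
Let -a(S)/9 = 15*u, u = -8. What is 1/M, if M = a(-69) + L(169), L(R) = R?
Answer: 1/1249 ≈ 0.00080064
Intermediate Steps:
a(S) = 1080 (a(S) = -135*(-8) = -9*(-120) = 1080)
M = 1249 (M = 1080 + 169 = 1249)
1/M = 1/1249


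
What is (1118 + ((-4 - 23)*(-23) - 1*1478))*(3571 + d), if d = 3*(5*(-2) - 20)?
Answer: 908541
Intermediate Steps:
d = -90 (d = 3*(-10 - 20) = 3*(-30) = -90)
(1118 + ((-4 - 23)*(-23) - 1*1478))*(3571 + d) = (1118 + ((-4 - 23)*(-23) - 1*1478))*(3571 - 90) = (1118 + (-27*(-23) - 1478))*3481 = (1118 + (621 - 1478))*3481 = (1118 - 857)*3481 = 261*3481 = 908541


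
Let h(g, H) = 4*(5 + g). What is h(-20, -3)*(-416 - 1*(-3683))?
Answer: -196020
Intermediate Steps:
h(g, H) = 20 + 4*g
h(-20, -3)*(-416 - 1*(-3683)) = (20 + 4*(-20))*(-416 - 1*(-3683)) = (20 - 80)*(-416 + 3683) = -60*3267 = -196020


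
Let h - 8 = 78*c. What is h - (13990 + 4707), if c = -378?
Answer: -48173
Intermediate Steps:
h = -29476 (h = 8 + 78*(-378) = 8 - 29484 = -29476)
h - (13990 + 4707) = -29476 - (13990 + 4707) = -29476 - 1*18697 = -29476 - 18697 = -48173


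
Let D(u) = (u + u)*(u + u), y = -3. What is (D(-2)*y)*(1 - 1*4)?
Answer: 144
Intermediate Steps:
D(u) = 4*u² (D(u) = (2*u)*(2*u) = 4*u²)
(D(-2)*y)*(1 - 1*4) = ((4*(-2)²)*(-3))*(1 - 1*4) = ((4*4)*(-3))*(1 - 4) = (16*(-3))*(-3) = -48*(-3) = 144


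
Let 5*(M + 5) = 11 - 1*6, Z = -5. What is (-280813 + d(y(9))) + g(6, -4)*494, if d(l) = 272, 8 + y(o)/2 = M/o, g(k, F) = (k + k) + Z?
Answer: -277083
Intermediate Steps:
M = -4 (M = -5 + (11 - 1*6)/5 = -5 + (11 - 6)/5 = -5 + (⅕)*5 = -5 + 1 = -4)
g(k, F) = -5 + 2*k (g(k, F) = (k + k) - 5 = 2*k - 5 = -5 + 2*k)
y(o) = -16 - 8/o (y(o) = -16 + 2*(-4/o) = -16 - 8/o)
(-280813 + d(y(9))) + g(6, -4)*494 = (-280813 + 272) + (-5 + 2*6)*494 = -280541 + (-5 + 12)*494 = -280541 + 7*494 = -280541 + 3458 = -277083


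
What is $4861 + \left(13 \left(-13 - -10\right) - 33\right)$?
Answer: $4789$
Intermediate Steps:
$4861 + \left(13 \left(-13 - -10\right) - 33\right) = 4861 + \left(13 \left(-13 + 10\right) - 33\right) = 4861 + \left(13 \left(-3\right) - 33\right) = 4861 - 72 = 4789$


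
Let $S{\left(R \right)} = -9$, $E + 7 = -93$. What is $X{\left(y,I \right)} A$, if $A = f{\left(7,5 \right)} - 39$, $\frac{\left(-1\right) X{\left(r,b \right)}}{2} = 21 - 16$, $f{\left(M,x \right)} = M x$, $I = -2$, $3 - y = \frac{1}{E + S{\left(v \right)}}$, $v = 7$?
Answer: $40$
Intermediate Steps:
$E = -100$ ($E = -7 - 93 = -100$)
$y = \frac{328}{109}$ ($y = 3 - \frac{1}{-100 - 9} = 3 - \frac{1}{-109} = 3 - - \frac{1}{109} = 3 + \frac{1}{109} = \frac{328}{109} \approx 3.0092$)
$X{\left(r,b \right)} = -10$ ($X{\left(r,b \right)} = - 2 \left(21 - 16\right) = \left(-2\right) 5 = -10$)
$A = -4$ ($A = 7 \cdot 5 - 39 = 35 - 39 = -4$)
$X{\left(y,I \right)} A = \left(-10\right) \left(-4\right) = 40$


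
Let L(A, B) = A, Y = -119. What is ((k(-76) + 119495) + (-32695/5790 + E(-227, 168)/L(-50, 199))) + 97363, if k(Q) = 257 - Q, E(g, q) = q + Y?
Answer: 3143743802/14475 ≈ 2.1718e+5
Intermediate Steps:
E(g, q) = -119 + q (E(g, q) = q - 119 = -119 + q)
((k(-76) + 119495) + (-32695/5790 + E(-227, 168)/L(-50, 199))) + 97363 = (((257 - 1*(-76)) + 119495) + (-32695/5790 + (-119 + 168)/(-50))) + 97363 = (((257 + 76) + 119495) + (-32695*1/5790 + 49*(-1/50))) + 97363 = ((333 + 119495) + (-6539/1158 - 49/50)) + 97363 = (119828 - 95923/14475) + 97363 = 1734414377/14475 + 97363 = 3143743802/14475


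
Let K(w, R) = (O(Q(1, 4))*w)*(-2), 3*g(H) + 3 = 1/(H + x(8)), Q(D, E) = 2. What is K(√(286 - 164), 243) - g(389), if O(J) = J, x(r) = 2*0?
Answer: 1166/1167 - 4*√122 ≈ -43.182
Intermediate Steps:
x(r) = 0
g(H) = -1 + 1/(3*H) (g(H) = -1 + 1/(3*(H + 0)) = -1 + 1/(3*H))
K(w, R) = -4*w (K(w, R) = (2*w)*(-2) = -4*w)
K(√(286 - 164), 243) - g(389) = -4*√(286 - 164) - (⅓ - 1*389)/389 = -4*√122 - (⅓ - 389)/389 = -4*√122 - (-1166)/(389*3) = -4*√122 - 1*(-1166/1167) = -4*√122 + 1166/1167 = 1166/1167 - 4*√122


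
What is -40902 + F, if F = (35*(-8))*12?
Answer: -44262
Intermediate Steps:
F = -3360 (F = -280*12 = -3360)
-40902 + F = -40902 - 3360 = -44262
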